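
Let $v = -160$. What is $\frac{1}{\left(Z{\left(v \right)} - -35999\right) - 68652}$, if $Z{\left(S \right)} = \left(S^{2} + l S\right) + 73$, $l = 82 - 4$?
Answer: $- \frac{1}{19460} \approx -5.1387 \cdot 10^{-5}$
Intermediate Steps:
$l = 78$ ($l = 82 - 4 = 78$)
$Z{\left(S \right)} = 73 + S^{2} + 78 S$ ($Z{\left(S \right)} = \left(S^{2} + 78 S\right) + 73 = 73 + S^{2} + 78 S$)
$\frac{1}{\left(Z{\left(v \right)} - -35999\right) - 68652} = \frac{1}{\left(\left(73 + \left(-160\right)^{2} + 78 \left(-160\right)\right) - -35999\right) - 68652} = \frac{1}{\left(\left(73 + 25600 - 12480\right) + 35999\right) - 68652} = \frac{1}{\left(13193 + 35999\right) - 68652} = \frac{1}{49192 - 68652} = \frac{1}{-19460} = - \frac{1}{19460}$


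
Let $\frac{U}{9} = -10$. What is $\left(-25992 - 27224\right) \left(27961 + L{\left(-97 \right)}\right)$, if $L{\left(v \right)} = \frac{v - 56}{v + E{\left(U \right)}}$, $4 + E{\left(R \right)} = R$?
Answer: $- \frac{284210904064}{191} \approx -1.488 \cdot 10^{9}$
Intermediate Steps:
$U = -90$ ($U = 9 \left(-10\right) = -90$)
$E{\left(R \right)} = -4 + R$
$L{\left(v \right)} = \frac{-56 + v}{-94 + v}$ ($L{\left(v \right)} = \frac{v - 56}{v - 94} = \frac{-56 + v}{v - 94} = \frac{-56 + v}{-94 + v}$)
$\left(-25992 - 27224\right) \left(27961 + L{\left(-97 \right)}\right) = \left(-25992 - 27224\right) \left(27961 + \frac{-56 - 97}{-94 - 97}\right) = - 53216 \left(27961 + \frac{1}{-191} \left(-153\right)\right) = - 53216 \left(27961 - - \frac{153}{191}\right) = - 53216 \left(27961 + \frac{153}{191}\right) = \left(-53216\right) \frac{5340704}{191} = - \frac{284210904064}{191}$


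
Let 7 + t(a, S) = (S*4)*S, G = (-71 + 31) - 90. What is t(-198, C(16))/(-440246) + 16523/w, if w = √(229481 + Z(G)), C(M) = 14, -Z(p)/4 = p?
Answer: -777/440246 + 16523*√230001/230001 ≈ 34.451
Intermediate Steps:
G = -130 (G = -40 - 90 = -130)
Z(p) = -4*p
t(a, S) = -7 + 4*S² (t(a, S) = -7 + (S*4)*S = -7 + (4*S)*S = -7 + 4*S²)
w = √230001 (w = √(229481 - 4*(-130)) = √(229481 + 520) = √230001 ≈ 479.58)
t(-198, C(16))/(-440246) + 16523/w = (-7 + 4*14²)/(-440246) + 16523/(√230001) = (-7 + 4*196)*(-1/440246) + 16523*(√230001/230001) = (-7 + 784)*(-1/440246) + 16523*√230001/230001 = 777*(-1/440246) + 16523*√230001/230001 = -777/440246 + 16523*√230001/230001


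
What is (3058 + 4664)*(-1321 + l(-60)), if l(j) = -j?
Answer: -9737442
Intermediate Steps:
(3058 + 4664)*(-1321 + l(-60)) = (3058 + 4664)*(-1321 - 1*(-60)) = 7722*(-1321 + 60) = 7722*(-1261) = -9737442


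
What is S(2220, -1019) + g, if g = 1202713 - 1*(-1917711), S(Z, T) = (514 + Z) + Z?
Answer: 3125378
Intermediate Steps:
S(Z, T) = 514 + 2*Z
g = 3120424 (g = 1202713 + 1917711 = 3120424)
S(2220, -1019) + g = (514 + 2*2220) + 3120424 = (514 + 4440) + 3120424 = 4954 + 3120424 = 3125378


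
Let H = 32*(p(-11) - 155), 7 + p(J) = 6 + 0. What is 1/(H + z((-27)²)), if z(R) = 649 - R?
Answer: -1/5072 ≈ -0.00019716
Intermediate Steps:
p(J) = -1 (p(J) = -7 + (6 + 0) = -7 + 6 = -1)
H = -4992 (H = 32*(-1 - 155) = 32*(-156) = -4992)
1/(H + z((-27)²)) = 1/(-4992 + (649 - 1*(-27)²)) = 1/(-4992 + (649 - 1*729)) = 1/(-4992 + (649 - 729)) = 1/(-4992 - 80) = 1/(-5072) = -1/5072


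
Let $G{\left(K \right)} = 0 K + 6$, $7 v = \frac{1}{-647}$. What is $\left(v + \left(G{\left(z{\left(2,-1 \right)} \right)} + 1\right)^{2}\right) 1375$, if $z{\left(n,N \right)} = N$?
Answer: $\frac{305140000}{4529} \approx 67375.0$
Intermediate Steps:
$v = - \frac{1}{4529}$ ($v = \frac{1}{7 \left(-647\right)} = \frac{1}{7} \left(- \frac{1}{647}\right) = - \frac{1}{4529} \approx -0.0002208$)
$G{\left(K \right)} = 6$ ($G{\left(K \right)} = 0 + 6 = 6$)
$\left(v + \left(G{\left(z{\left(2,-1 \right)} \right)} + 1\right)^{2}\right) 1375 = \left(- \frac{1}{4529} + \left(6 + 1\right)^{2}\right) 1375 = \left(- \frac{1}{4529} + 7^{2}\right) 1375 = \left(- \frac{1}{4529} + 49\right) 1375 = \frac{221920}{4529} \cdot 1375 = \frac{305140000}{4529}$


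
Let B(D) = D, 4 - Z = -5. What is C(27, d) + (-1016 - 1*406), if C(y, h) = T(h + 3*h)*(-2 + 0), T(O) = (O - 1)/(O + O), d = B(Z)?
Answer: -51227/36 ≈ -1423.0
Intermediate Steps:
Z = 9 (Z = 4 - 1*(-5) = 4 + 5 = 9)
d = 9
T(O) = (-1 + O)/(2*O) (T(O) = (-1 + O)/((2*O)) = (-1 + O)*(1/(2*O)) = (-1 + O)/(2*O))
C(y, h) = -(-1 + 4*h)/(4*h) (C(y, h) = ((-1 + (h + 3*h))/(2*(h + 3*h)))*(-2 + 0) = ((-1 + 4*h)/(2*((4*h))))*(-2) = ((1/(4*h))*(-1 + 4*h)/2)*(-2) = ((-1 + 4*h)/(8*h))*(-2) = -(-1 + 4*h)/(4*h))
C(27, d) + (-1016 - 1*406) = (1/4 - 1*9)/9 + (-1016 - 1*406) = (1/4 - 9)/9 + (-1016 - 406) = (1/9)*(-35/4) - 1422 = -35/36 - 1422 = -51227/36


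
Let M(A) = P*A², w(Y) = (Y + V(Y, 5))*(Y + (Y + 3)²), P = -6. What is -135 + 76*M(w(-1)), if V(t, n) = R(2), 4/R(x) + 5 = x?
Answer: -22479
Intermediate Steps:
R(x) = 4/(-5 + x)
V(t, n) = -4/3 (V(t, n) = 4/(-5 + 2) = 4/(-3) = 4*(-⅓) = -4/3)
w(Y) = (-4/3 + Y)*(Y + (3 + Y)²) (w(Y) = (Y - 4/3)*(Y + (Y + 3)²) = (-4/3 + Y)*(Y + (3 + Y)²))
M(A) = -6*A²
-135 + 76*M(w(-1)) = -135 + 76*(-6*(-12 + (-1)³ - ⅓*(-1) + (17/3)*(-1)²)²) = -135 + 76*(-6*(-12 - 1 + ⅓ + (17/3)*1)²) = -135 + 76*(-6*(-12 - 1 + ⅓ + 17/3)²) = -135 + 76*(-6*(-7)²) = -135 + 76*(-6*49) = -135 + 76*(-294) = -135 - 22344 = -22479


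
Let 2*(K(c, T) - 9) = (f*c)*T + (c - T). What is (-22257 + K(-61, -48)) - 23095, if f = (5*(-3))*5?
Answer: -310299/2 ≈ -1.5515e+5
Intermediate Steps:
f = -75 (f = -15*5 = -75)
K(c, T) = 9 + c/2 - T/2 - 75*T*c/2 (K(c, T) = 9 + ((-75*c)*T + (c - T))/2 = 9 + (-75*T*c + (c - T))/2 = 9 + (c - T - 75*T*c)/2 = 9 + (c/2 - T/2 - 75*T*c/2) = 9 + c/2 - T/2 - 75*T*c/2)
(-22257 + K(-61, -48)) - 23095 = (-22257 + (9 + (1/2)*(-61) - 1/2*(-48) - 75/2*(-48)*(-61))) - 23095 = (-22257 + (9 - 61/2 + 24 - 109800)) - 23095 = (-22257 - 219595/2) - 23095 = -264109/2 - 23095 = -310299/2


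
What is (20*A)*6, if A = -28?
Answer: -3360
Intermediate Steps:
(20*A)*6 = (20*(-28))*6 = -560*6 = -3360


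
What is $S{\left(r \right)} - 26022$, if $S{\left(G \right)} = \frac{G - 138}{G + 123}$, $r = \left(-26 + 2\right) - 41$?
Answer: $- \frac{52051}{2} \approx -26026.0$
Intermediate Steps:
$r = -65$ ($r = -24 - 41 = -65$)
$S{\left(G \right)} = \frac{-138 + G}{123 + G}$
$S{\left(r \right)} - 26022 = \frac{-138 - 65}{123 - 65} - 26022 = \frac{1}{58} \left(-203\right) - 26022 = - \frac{7}{2} - 26022 = - \frac{52051}{2}$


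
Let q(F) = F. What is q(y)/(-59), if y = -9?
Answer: 9/59 ≈ 0.15254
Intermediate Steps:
q(y)/(-59) = -9/(-59) = -9*(-1/59) = 9/59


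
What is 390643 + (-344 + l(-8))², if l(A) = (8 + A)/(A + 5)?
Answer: 508979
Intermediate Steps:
l(A) = (8 + A)/(5 + A)
390643 + (-344 + l(-8))² = 390643 + (-344 + (8 - 8)/(5 - 8))² = 390643 + (-344 + 0/(-3))² = 390643 + (-344 - ⅓*0)² = 390643 + (-344 + 0)² = 390643 + (-344)² = 390643 + 118336 = 508979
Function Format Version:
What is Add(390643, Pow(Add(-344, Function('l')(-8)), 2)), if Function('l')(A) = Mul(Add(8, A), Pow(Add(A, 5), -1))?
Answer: 508979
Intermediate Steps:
Function('l')(A) = Mul(Pow(Add(5, A), -1), Add(8, A)) (Function('l')(A) = Mul(Add(8, A), Pow(Add(5, A), -1)) = Mul(Pow(Add(5, A), -1), Add(8, A)))
Add(390643, Pow(Add(-344, Function('l')(-8)), 2)) = Add(390643, Pow(Add(-344, Mul(Pow(Add(5, -8), -1), Add(8, -8))), 2)) = Add(390643, Pow(Add(-344, Mul(Pow(-3, -1), 0)), 2)) = Add(390643, Pow(Add(-344, Mul(Rational(-1, 3), 0)), 2)) = Add(390643, Pow(Add(-344, 0), 2)) = Add(390643, Pow(-344, 2)) = Add(390643, 118336) = 508979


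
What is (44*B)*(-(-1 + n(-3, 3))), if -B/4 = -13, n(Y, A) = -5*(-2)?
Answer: -20592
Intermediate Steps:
n(Y, A) = 10
B = 52 (B = -4*(-13) = 52)
(44*B)*(-(-1 + n(-3, 3))) = (44*52)*(-(-1 + 10)) = 2288*(-1*9) = 2288*(-9) = -20592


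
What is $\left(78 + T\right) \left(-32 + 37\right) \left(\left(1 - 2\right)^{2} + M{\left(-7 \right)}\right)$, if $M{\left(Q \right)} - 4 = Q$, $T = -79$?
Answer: $10$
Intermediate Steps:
$M{\left(Q \right)} = 4 + Q$
$\left(78 + T\right) \left(-32 + 37\right) \left(\left(1 - 2\right)^{2} + M{\left(-7 \right)}\right) = \left(78 - 79\right) \left(-32 + 37\right) \left(\left(1 - 2\right)^{2} + \left(4 - 7\right)\right) = \left(-1\right) 5 \left(\left(-1\right)^{2} - 3\right) = - 5 \left(1 - 3\right) = \left(-5\right) \left(-2\right) = 10$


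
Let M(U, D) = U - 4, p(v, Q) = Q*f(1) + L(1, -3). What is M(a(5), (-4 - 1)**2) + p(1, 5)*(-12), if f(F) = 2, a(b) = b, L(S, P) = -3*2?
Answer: -47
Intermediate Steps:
L(S, P) = -6
p(v, Q) = -6 + 2*Q (p(v, Q) = Q*2 - 6 = 2*Q - 6 = -6 + 2*Q)
M(U, D) = -4 + U
M(a(5), (-4 - 1)**2) + p(1, 5)*(-12) = (-4 + 5) + (-6 + 2*5)*(-12) = 1 + (-6 + 10)*(-12) = 1 + 4*(-12) = 1 - 48 = -47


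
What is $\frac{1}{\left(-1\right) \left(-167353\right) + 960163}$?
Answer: $\frac{1}{1127516} \approx 8.8691 \cdot 10^{-7}$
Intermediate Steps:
$\frac{1}{\left(-1\right) \left(-167353\right) + 960163} = \frac{1}{167353 + 960163} = \frac{1}{1127516}$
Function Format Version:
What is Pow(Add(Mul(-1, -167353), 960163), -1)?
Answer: Rational(1, 1127516) ≈ 8.8691e-7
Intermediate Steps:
Pow(Add(Mul(-1, -167353), 960163), -1) = Pow(Add(167353, 960163), -1) = Pow(1127516, -1) = Rational(1, 1127516)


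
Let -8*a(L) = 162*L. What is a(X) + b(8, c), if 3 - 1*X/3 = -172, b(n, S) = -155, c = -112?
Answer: -43145/4 ≈ -10786.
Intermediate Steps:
X = 525 (X = 9 - 3*(-172) = 9 + 516 = 525)
a(L) = -81*L/4
a(X) + b(8, c) = -81/4*525 - 155 = -42525/4 - 155 = -43145/4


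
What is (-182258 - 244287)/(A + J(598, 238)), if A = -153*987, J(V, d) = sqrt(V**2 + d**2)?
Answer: 64412986995/22803907873 + 853090*sqrt(103562)/22803907873 ≈ 2.8367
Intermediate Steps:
A = -151011
(-182258 - 244287)/(A + J(598, 238)) = (-182258 - 244287)/(-151011 + sqrt(598**2 + 238**2)) = -426545/(-151011 + sqrt(357604 + 56644)) = -426545/(-151011 + sqrt(414248)) = -426545/(-151011 + 2*sqrt(103562))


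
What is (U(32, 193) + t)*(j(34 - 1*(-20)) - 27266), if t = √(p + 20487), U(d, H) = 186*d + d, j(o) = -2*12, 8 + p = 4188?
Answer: -163303360 - 27290*√24667 ≈ -1.6759e+8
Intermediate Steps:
p = 4180 (p = -8 + 4188 = 4180)
j(o) = -24
U(d, H) = 187*d
t = √24667 (t = √(4180 + 20487) = √24667 ≈ 157.06)
(U(32, 193) + t)*(j(34 - 1*(-20)) - 27266) = (187*32 + √24667)*(-24 - 27266) = (5984 + √24667)*(-27290) = -163303360 - 27290*√24667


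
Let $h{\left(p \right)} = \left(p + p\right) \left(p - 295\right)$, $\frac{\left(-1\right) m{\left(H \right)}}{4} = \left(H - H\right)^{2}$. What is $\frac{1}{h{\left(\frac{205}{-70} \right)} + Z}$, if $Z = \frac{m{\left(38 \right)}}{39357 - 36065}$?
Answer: $\frac{98}{171011} \approx 0.00057306$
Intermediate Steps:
$m{\left(H \right)} = 0$ ($m{\left(H \right)} = - 4 \left(H - H\right)^{2} = - 4 \cdot 0^{2} = \left(-4\right) 0 = 0$)
$Z = 0$ ($Z = \frac{0}{39357 - 36065} = \frac{0}{3292} = 0 \cdot \frac{1}{3292} = 0$)
$h{\left(p \right)} = 2 p \left(-295 + p\right)$
$\frac{1}{h{\left(\frac{205}{-70} \right)} + Z} = \frac{1}{2 \frac{205}{-70} \left(-295 + \frac{205}{-70}\right) + 0} = \frac{1}{2 \cdot 205 \left(- \frac{1}{70}\right) \left(-295 + 205 \left(- \frac{1}{70}\right)\right) + 0} = \frac{1}{2 \left(- \frac{41}{14}\right) \left(-295 - \frac{41}{14}\right) + 0} = \frac{1}{2 \left(- \frac{41}{14}\right) \left(- \frac{4171}{14}\right) + 0} = \frac{1}{\frac{171011}{98} + 0} = \frac{1}{\frac{171011}{98}} = \frac{98}{171011}$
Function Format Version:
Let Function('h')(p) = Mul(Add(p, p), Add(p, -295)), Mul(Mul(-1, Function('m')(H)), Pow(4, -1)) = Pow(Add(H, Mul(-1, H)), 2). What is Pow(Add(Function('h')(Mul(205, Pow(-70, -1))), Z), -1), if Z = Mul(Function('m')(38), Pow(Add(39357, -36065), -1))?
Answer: Rational(98, 171011) ≈ 0.00057306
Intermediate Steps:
Function('m')(H) = 0 (Function('m')(H) = Mul(-4, Pow(Add(H, Mul(-1, H)), 2)) = Mul(-4, Pow(0, 2)) = Mul(-4, 0) = 0)
Z = 0 (Z = Mul(0, Pow(Add(39357, -36065), -1)) = Mul(0, Pow(3292, -1)) = Mul(0, Rational(1, 3292)) = 0)
Function('h')(p) = Mul(2, p, Add(-295, p)) (Function('h')(p) = Mul(Mul(2, p), Add(-295, p)) = Mul(2, p, Add(-295, p)))
Pow(Add(Function('h')(Mul(205, Pow(-70, -1))), Z), -1) = Pow(Add(Mul(2, Mul(205, Pow(-70, -1)), Add(-295, Mul(205, Pow(-70, -1)))), 0), -1) = Pow(Add(Mul(2, Mul(205, Rational(-1, 70)), Add(-295, Mul(205, Rational(-1, 70)))), 0), -1) = Pow(Add(Mul(2, Rational(-41, 14), Add(-295, Rational(-41, 14))), 0), -1) = Pow(Add(Mul(2, Rational(-41, 14), Rational(-4171, 14)), 0), -1) = Pow(Add(Rational(171011, 98), 0), -1) = Pow(Rational(171011, 98), -1) = Rational(98, 171011)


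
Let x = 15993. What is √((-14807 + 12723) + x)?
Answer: √13909 ≈ 117.94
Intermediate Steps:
√((-14807 + 12723) + x) = √((-14807 + 12723) + 15993) = √(-2084 + 15993) = √13909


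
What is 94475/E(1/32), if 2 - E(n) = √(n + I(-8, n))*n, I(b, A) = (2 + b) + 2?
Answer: 6191513600/131199 + 12092800*I*√254/131199 ≈ 47192.0 + 1469.0*I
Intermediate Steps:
I(b, A) = 4 + b
E(n) = 2 - n*√(-4 + n) (E(n) = 2 - √(n + (4 - 8))*n = 2 - √(n - 4)*n = 2 - √(-4 + n)*n = 2 - n*√(-4 + n))
94475/E(1/32) = 94475/(2 - 1*√(-4 + 1/32)/32) = 94475/(2 - 1*1/32*√(-4 + 1/32)) = 94475/(2 - 1*1/32*√(-127/32)) = 94475/(2 - 1*1/32*I*√254/8) = 94475/(2 - I*√254/256)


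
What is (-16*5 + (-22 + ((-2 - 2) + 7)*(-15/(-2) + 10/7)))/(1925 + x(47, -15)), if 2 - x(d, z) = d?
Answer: -1053/26320 ≈ -0.040008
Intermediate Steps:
x(d, z) = 2 - d
(-16*5 + (-22 + ((-2 - 2) + 7)*(-15/(-2) + 10/7)))/(1925 + x(47, -15)) = (-16*5 + (-22 + ((-2 - 2) + 7)*(-15/(-2) + 10/7)))/(1925 + (2 - 1*47)) = (-80 + (-22 + (-4 + 7)*(-15*(-½) + 10*(⅐))))/(1925 + (2 - 47)) = (-80 + (-22 + 3*(15/2 + 10/7)))/(1925 - 45) = (-80 + (-22 + 3*(125/14)))/1880 = (-80 + (-22 + 375/14))*(1/1880) = (-80 + 67/14)*(1/1880) = -1053/14*1/1880 = -1053/26320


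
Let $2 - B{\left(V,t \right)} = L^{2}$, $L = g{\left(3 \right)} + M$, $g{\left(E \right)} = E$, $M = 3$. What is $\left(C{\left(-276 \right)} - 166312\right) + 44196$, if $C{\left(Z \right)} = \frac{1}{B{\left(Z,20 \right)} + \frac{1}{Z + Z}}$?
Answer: $- \frac{2291995756}{18769} \approx -1.2212 \cdot 10^{5}$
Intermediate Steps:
$L = 6$ ($L = 3 + 3 = 6$)
$B{\left(V,t \right)} = -34$ ($B{\left(V,t \right)} = 2 - 6^{2} = 2 - 36 = -34$)
$C{\left(Z \right)} = \frac{1}{-34 + \frac{1}{2 Z}}$ ($C{\left(Z \right)} = \frac{1}{-34 + \frac{1}{Z + Z}} = \frac{1}{-34 + \frac{1}{2 Z}}$)
$\left(C{\left(-276 \right)} - 166312\right) + 44196 = \left(2 \left(-276\right) \frac{1}{1 - -18768} - 166312\right) + 44196 = \left(2 \left(-276\right) \frac{1}{1 + 18768} - 166312\right) + 44196 = \left(2 \left(-276\right) \frac{1}{18769} - 166312\right) + 44196 = \left(- \frac{552}{18769} - 166312\right) + 44196 = - \frac{3121510480}{18769} + 44196 = - \frac{2291995756}{18769}$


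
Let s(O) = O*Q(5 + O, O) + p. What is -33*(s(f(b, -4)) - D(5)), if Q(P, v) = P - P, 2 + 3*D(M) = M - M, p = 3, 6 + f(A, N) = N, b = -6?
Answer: -121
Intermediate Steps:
f(A, N) = -6 + N
D(M) = -2/3 (D(M) = -2/3 + (M - M)/3 = -2/3 + (1/3)*0 = -2/3 + 0 = -2/3)
Q(P, v) = 0
s(O) = 3 (s(O) = O*0 + 3 = 0 + 3 = 3)
-33*(s(f(b, -4)) - D(5)) = -33*(3 - 1*(-2/3)) = -33*(3 + 2/3) = -33*11/3 = -121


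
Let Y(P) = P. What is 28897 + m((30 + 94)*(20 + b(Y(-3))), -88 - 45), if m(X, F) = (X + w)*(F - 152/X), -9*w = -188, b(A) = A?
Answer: -1206613169/4743 ≈ -2.5440e+5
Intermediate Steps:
w = 188/9 (w = -⅑*(-188) = 188/9 ≈ 20.889)
m(X, F) = (188/9 + X)*(F - 152/X) (m(X, F) = (X + 188/9)*(F - 152/X) = (188/9 + X)*(F - 152/X))
28897 + m((30 + 94)*(20 + b(Y(-3))), -88 - 45) = 28897 + (-152 - 28576*1/((20 - 3)*(30 + 94))/9 + 188*(-88 - 45)/9 + (-88 - 45)*((30 + 94)*(20 - 3))) = 28897 + (-152 - 28576/(9*(124*17)) + (188/9)*(-133) - 16492*17) = 28897 + (-152 - 28576/9/2108 - 25004/9 - 133*2108) = 28897 + (-152 - 28576/9*1/2108 - 25004/9 - 280364) = 28897 + (-152 - 7144/4743 - 25004/9 - 280364) = 28897 - 1343671640/4743 = -1206613169/4743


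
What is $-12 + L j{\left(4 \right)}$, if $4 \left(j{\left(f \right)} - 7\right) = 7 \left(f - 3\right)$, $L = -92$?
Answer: $-817$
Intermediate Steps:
$j{\left(f \right)} = \frac{7}{4} + \frac{7 f}{4}$ ($j{\left(f \right)} = 7 + \frac{7 \left(f - 3\right)}{4} = 7 + \frac{7 \left(-3 + f\right)}{4} = 7 + \frac{-21 + 7 f}{4} = 7 + \left(- \frac{21}{4} + \frac{7 f}{4}\right) = \frac{7}{4} + \frac{7 f}{4}$)
$-12 + L j{\left(4 \right)} = -12 - 92 \left(\frac{7}{4} + \frac{7}{4} \cdot 4\right) = -12 - 92 \left(\frac{7}{4} + 7\right) = -12 - 805 = -817$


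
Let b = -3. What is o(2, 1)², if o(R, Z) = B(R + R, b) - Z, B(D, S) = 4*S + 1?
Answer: 144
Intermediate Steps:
B(D, S) = 1 + 4*S
o(R, Z) = -11 - Z (o(R, Z) = (1 + 4*(-3)) - Z = (1 - 12) - Z = -11 - Z)
o(2, 1)² = (-11 - 1*1)² = (-11 - 1)² = (-12)² = 144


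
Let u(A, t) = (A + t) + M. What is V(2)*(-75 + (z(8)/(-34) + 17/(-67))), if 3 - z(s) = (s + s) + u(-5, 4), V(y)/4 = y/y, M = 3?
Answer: -340846/1139 ≈ -299.25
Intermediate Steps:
u(A, t) = 3 + A + t (u(A, t) = (A + t) + 3 = 3 + A + t)
V(y) = 4 (V(y) = 4*(y/y) = 4*1 = 4)
z(s) = 1 - 2*s (z(s) = 3 - ((s + s) + (3 - 5 + 4)) = 3 - (2*s + 2) = 3 - (2 + 2*s) = 3 + (-2 - 2*s) = 1 - 2*s)
V(2)*(-75 + (z(8)/(-34) + 17/(-67))) = 4*(-75 + ((1 - 2*8)/(-34) + 17/(-67))) = 4*(-75 + ((1 - 16)*(-1/34) + 17*(-1/67))) = 4*(-75 + (-15*(-1/34) - 17/67)) = 4*(-75 + (15/34 - 17/67)) = 4*(-75 + 427/2278) = 4*(-170423/2278) = -340846/1139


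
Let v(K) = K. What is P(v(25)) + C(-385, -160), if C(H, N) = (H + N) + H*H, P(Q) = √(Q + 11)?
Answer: 147686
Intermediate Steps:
P(Q) = √(11 + Q)
C(H, N) = H + N + H² (C(H, N) = (H + N) + H² = H + N + H²)
P(v(25)) + C(-385, -160) = √(11 + 25) + (-385 - 160 + (-385)²) = √36 + (-385 - 160 + 148225) = 6 + 147680 = 147686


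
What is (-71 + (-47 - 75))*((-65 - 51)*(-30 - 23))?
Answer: -1186564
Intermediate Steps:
(-71 + (-47 - 75))*((-65 - 51)*(-30 - 23)) = (-71 - 122)*(-116*(-53)) = -193*6148 = -1186564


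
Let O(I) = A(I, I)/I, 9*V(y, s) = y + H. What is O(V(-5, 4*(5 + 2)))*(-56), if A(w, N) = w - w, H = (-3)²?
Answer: 0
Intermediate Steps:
H = 9
A(w, N) = 0
V(y, s) = 1 + y/9 (V(y, s) = (y + 9)/9 = (9 + y)/9 = 1 + y/9)
O(I) = 0 (O(I) = 0/I = 0)
O(V(-5, 4*(5 + 2)))*(-56) = 0*(-56) = 0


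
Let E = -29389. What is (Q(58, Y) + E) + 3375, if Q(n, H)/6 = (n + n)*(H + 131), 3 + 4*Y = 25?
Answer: 68990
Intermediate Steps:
Y = 11/2 (Y = -¾ + (¼)*25 = -¾ + 25/4 = 11/2 ≈ 5.5000)
Q(n, H) = 12*n*(131 + H) (Q(n, H) = 6*((n + n)*(H + 131)) = 6*((2*n)*(131 + H)) = 6*(2*n*(131 + H)) = 12*n*(131 + H))
(Q(58, Y) + E) + 3375 = (12*58*(131 + 11/2) - 29389) + 3375 = (12*58*(273/2) - 29389) + 3375 = (95004 - 29389) + 3375 = 65615 + 3375 = 68990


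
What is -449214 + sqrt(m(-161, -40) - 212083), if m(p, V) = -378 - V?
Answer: -449214 + I*sqrt(212421) ≈ -4.4921e+5 + 460.89*I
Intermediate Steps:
-449214 + sqrt(m(-161, -40) - 212083) = -449214 + sqrt((-378 - 1*(-40)) - 212083) = -449214 + sqrt((-378 + 40) - 212083) = -449214 + sqrt(-338 - 212083) = -449214 + sqrt(-212421) = -449214 + I*sqrt(212421)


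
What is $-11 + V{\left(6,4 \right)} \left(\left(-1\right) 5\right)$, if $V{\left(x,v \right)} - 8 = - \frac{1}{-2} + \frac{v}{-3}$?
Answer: $- \frac{281}{6} \approx -46.833$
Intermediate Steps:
$V{\left(x,v \right)} = \frac{17}{2} - \frac{v}{3}$ ($V{\left(x,v \right)} = 8 + \left(- \frac{1}{-2} + \frac{v}{-3}\right) = 8 + \left(\left(-1\right) \left(- \frac{1}{2}\right) + v \left(- \frac{1}{3}\right)\right) = 8 - \left(- \frac{1}{2} + \frac{v}{3}\right) = \frac{17}{2} - \frac{v}{3}$)
$-11 + V{\left(6,4 \right)} \left(\left(-1\right) 5\right) = -11 + \left(\frac{17}{2} - \frac{4}{3}\right) \left(\left(-1\right) 5\right) = -11 + \left(\frac{17}{2} - \frac{4}{3}\right) \left(-5\right) = -11 + \frac{43}{6} \left(-5\right) = -11 - \frac{215}{6} = - \frac{281}{6}$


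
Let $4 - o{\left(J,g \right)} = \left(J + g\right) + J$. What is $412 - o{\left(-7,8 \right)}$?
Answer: $402$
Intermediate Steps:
$o{\left(J,g \right)} = 4 - g - 2 J$ ($o{\left(J,g \right)} = 4 - \left(\left(J + g\right) + J\right) = 4 - \left(g + 2 J\right) = 4 - g - 2 J$)
$412 - o{\left(-7,8 \right)} = 412 - \left(4 - 8 - -14\right) = 412 - \left(4 - 8 + 14\right) = 412 - 10 = 402$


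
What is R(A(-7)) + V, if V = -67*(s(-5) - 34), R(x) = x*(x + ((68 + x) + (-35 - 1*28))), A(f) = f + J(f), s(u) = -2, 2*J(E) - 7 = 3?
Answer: 2410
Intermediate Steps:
J(E) = 5 (J(E) = 7/2 + (½)*3 = 7/2 + 3/2 = 5)
A(f) = 5 + f (A(f) = f + 5 = 5 + f)
R(x) = x*(5 + 2*x) (R(x) = x*(x + ((68 + x) + (-35 - 28))) = x*(x + ((68 + x) - 63)) = x*(x + (5 + x)) = x*(5 + 2*x))
V = 2412 (V = -67*(-2 - 34) = -67*(-36) = 2412)
R(A(-7)) + V = (5 - 7)*(5 + 2*(5 - 7)) + 2412 = -2*(5 + 2*(-2)) + 2412 = -2*(5 - 4) + 2412 = -2*1 + 2412 = -2 + 2412 = 2410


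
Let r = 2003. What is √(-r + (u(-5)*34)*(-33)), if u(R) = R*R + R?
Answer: I*√24443 ≈ 156.34*I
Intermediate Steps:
u(R) = R + R² (u(R) = R² + R = R + R²)
√(-r + (u(-5)*34)*(-33)) = √(-1*2003 + (-5*(1 - 5)*34)*(-33)) = √(-2003 + (-5*(-4)*34)*(-33)) = √(-2003 + (20*34)*(-33)) = √(-2003 + 680*(-33)) = √(-2003 - 22440) = √(-24443) = I*√24443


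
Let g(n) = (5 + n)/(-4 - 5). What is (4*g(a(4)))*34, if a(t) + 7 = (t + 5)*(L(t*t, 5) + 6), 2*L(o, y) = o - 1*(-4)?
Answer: -19312/9 ≈ -2145.8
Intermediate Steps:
L(o, y) = 2 + o/2 (L(o, y) = (o - 1*(-4))/2 = (o + 4)/2 = (4 + o)/2 = 2 + o/2)
a(t) = -7 + (5 + t)*(8 + t²/2) (a(t) = -7 + (t + 5)*((2 + (t*t)/2) + 6) = -7 + (5 + t)*((2 + t²/2) + 6) = -7 + (5 + t)*(8 + t²/2))
g(n) = -5/9 - n/9 (g(n) = (5 + n)/(-9) = (5 + n)*(-⅑) = -5/9 - n/9)
(4*g(a(4)))*34 = (4*(-5/9 - (33 + (½)*4³ + 8*4 + (5/2)*4²)/9))*34 = (4*(-5/9 - (33 + (½)*64 + 32 + (5/2)*16)/9))*34 = (4*(-5/9 - (33 + 32 + 32 + 40)/9))*34 = (4*(-5/9 - ⅑*137))*34 = (4*(-5/9 - 137/9))*34 = (4*(-142/9))*34 = -568/9*34 = -19312/9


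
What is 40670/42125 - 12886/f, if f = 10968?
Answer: -9675419/46202700 ≈ -0.20941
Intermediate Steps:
40670/42125 - 12886/f = 40670/42125 - 12886/10968 = 40670*(1/42125) - 12886*1/10968 = 8134/8425 - 6443/5484 = -9675419/46202700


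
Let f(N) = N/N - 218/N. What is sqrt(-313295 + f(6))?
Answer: I*sqrt(2819973)/3 ≈ 559.76*I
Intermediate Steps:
f(N) = 1 - 218/N
sqrt(-313295 + f(6)) = sqrt(-313295 + (-218 + 6)/6) = sqrt(-313295 + (1/6)*(-212)) = sqrt(-313295 - 106/3) = sqrt(-939991/3) = I*sqrt(2819973)/3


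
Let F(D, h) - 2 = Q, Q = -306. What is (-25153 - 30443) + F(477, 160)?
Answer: -55900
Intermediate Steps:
F(D, h) = -304 (F(D, h) = 2 - 306 = -304)
(-25153 - 30443) + F(477, 160) = (-25153 - 30443) - 304 = -55596 - 304 = -55900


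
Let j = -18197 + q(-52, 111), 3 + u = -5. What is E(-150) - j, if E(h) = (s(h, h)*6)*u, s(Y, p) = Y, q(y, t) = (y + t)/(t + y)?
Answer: 25396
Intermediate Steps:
u = -8 (u = -3 - 5 = -8)
q(y, t) = 1 (q(y, t) = (t + y)/(t + y) = 1)
j = -18196 (j = -18197 + 1 = -18196)
E(h) = -48*h (E(h) = (h*6)*(-8) = (6*h)*(-8) = -48*h)
E(-150) - j = -48*(-150) - 1*(-18196) = 7200 + 18196 = 25396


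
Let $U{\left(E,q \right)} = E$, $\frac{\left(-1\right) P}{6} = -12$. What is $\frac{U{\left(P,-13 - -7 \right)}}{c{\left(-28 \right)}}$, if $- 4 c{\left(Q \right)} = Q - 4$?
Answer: $9$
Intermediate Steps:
$P = 72$ ($P = \left(-6\right) \left(-12\right) = 72$)
$c{\left(Q \right)} = 1 - \frac{Q}{4}$ ($c{\left(Q \right)} = - \frac{Q - 4}{4} = - \frac{-4 + Q}{4} = 1 - \frac{Q}{4}$)
$\frac{U{\left(P,-13 - -7 \right)}}{c{\left(-28 \right)}} = \frac{72}{1 - -7} = \frac{72}{1 + 7} = \frac{72}{8} = 72 \cdot \frac{1}{8} = 9$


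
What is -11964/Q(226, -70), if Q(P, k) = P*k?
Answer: 2991/3955 ≈ 0.75626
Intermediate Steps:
-11964/Q(226, -70) = -11964/(226*(-70)) = -11964/(-15820) = -11964*(-1/15820) = 2991/3955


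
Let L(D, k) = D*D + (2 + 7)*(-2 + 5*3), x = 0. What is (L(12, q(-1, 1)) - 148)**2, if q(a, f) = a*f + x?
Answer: 12769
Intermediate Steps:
q(a, f) = a*f (q(a, f) = a*f + 0 = a*f)
L(D, k) = 117 + D**2 (L(D, k) = D**2 + 9*(-2 + 15) = D**2 + 9*13 = D**2 + 117 = 117 + D**2)
(L(12, q(-1, 1)) - 148)**2 = ((117 + 12**2) - 148)**2 = ((117 + 144) - 148)**2 = (261 - 148)**2 = 113**2 = 12769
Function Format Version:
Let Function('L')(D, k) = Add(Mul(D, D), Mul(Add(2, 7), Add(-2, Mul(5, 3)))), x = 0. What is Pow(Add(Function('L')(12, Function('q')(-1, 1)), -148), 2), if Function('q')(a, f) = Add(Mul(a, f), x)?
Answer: 12769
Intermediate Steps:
Function('q')(a, f) = Mul(a, f) (Function('q')(a, f) = Add(Mul(a, f), 0) = Mul(a, f))
Function('L')(D, k) = Add(117, Pow(D, 2)) (Function('L')(D, k) = Add(Pow(D, 2), Mul(9, Add(-2, 15))) = Add(Pow(D, 2), Mul(9, 13)) = Add(Pow(D, 2), 117) = Add(117, Pow(D, 2)))
Pow(Add(Function('L')(12, Function('q')(-1, 1)), -148), 2) = Pow(Add(Add(117, Pow(12, 2)), -148), 2) = Pow(Add(Add(117, 144), -148), 2) = Pow(Add(261, -148), 2) = Pow(113, 2) = 12769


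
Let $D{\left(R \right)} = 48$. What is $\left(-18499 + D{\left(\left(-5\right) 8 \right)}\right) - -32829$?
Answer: $14378$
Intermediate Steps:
$\left(-18499 + D{\left(\left(-5\right) 8 \right)}\right) - -32829 = \left(-18499 + 48\right) - -32829 = -18451 + 32829 = 14378$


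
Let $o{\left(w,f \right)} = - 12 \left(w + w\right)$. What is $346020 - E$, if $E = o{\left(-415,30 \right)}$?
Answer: $336060$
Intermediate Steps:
$o{\left(w,f \right)} = - 24 w$ ($o{\left(w,f \right)} = - 12 \cdot 2 w = - 24 w$)
$E = 9960$ ($E = \left(-24\right) \left(-415\right) = 9960$)
$346020 - E = 346020 - 9960 = 336060$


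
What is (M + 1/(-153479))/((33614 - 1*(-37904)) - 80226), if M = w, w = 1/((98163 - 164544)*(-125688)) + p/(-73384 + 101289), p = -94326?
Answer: 120786618265998845057/311162329589792797982880 ≈ 0.00038818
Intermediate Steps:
w = -786989656215823/232819650546840 (w = 1/((98163 - 164544)*(-125688)) - 94326/(-73384 + 101289) = -1/125688/(-66381) - 94326/27905 = -1/66381*(-1/125688) - 94326*1/27905 = 1/8343295128 - 94326/27905 = -786989656215823/232819650546840 ≈ -3.3803)
M = -786989656215823/232819650546840 ≈ -3.3803
(M + 1/(-153479))/((33614 - 1*(-37904)) - 80226) = (-786989656215823/232819650546840 + 1/(-153479))/((33614 - 1*(-37904)) - 80226) = (-786989656215823/232819650546840 - 1/153479)/((33614 + 37904) - 80226) = -120786618265998845057/(35732927146278456360*(71518 - 80226)) = -120786618265998845057/35732927146278456360/(-8708) = -120786618265998845057/35732927146278456360*(-1/8708) = 120786618265998845057/311162329589792797982880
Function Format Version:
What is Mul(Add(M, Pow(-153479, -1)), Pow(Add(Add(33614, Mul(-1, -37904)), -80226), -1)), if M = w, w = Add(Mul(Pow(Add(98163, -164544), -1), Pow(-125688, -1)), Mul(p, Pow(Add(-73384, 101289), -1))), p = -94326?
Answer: Rational(120786618265998845057, 311162329589792797982880) ≈ 0.00038818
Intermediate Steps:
w = Rational(-786989656215823, 232819650546840) (w = Add(Mul(Pow(Add(98163, -164544), -1), Pow(-125688, -1)), Mul(-94326, Pow(Add(-73384, 101289), -1))) = Add(Mul(Pow(-66381, -1), Rational(-1, 125688)), Mul(-94326, Pow(27905, -1))) = Add(Mul(Rational(-1, 66381), Rational(-1, 125688)), Mul(-94326, Rational(1, 27905))) = Add(Rational(1, 8343295128), Rational(-94326, 27905)) = Rational(-786989656215823, 232819650546840) ≈ -3.3803)
M = Rational(-786989656215823, 232819650546840) ≈ -3.3803
Mul(Add(M, Pow(-153479, -1)), Pow(Add(Add(33614, Mul(-1, -37904)), -80226), -1)) = Mul(Add(Rational(-786989656215823, 232819650546840), Pow(-153479, -1)), Pow(Add(Add(33614, Mul(-1, -37904)), -80226), -1)) = Mul(Add(Rational(-786989656215823, 232819650546840), Rational(-1, 153479)), Pow(Add(Add(33614, 37904), -80226), -1)) = Mul(Rational(-120786618265998845057, 35732927146278456360), Pow(Add(71518, -80226), -1)) = Mul(Rational(-120786618265998845057, 35732927146278456360), Pow(-8708, -1)) = Mul(Rational(-120786618265998845057, 35732927146278456360), Rational(-1, 8708)) = Rational(120786618265998845057, 311162329589792797982880)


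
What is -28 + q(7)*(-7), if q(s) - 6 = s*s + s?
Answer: -462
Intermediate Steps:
q(s) = 6 + s + s² (q(s) = 6 + (s*s + s) = 6 + (s² + s) = 6 + (s + s²) = 6 + s + s²)
-28 + q(7)*(-7) = -28 + (6 + 7 + 7²)*(-7) = -28 + (6 + 7 + 49)*(-7) = -28 + 62*(-7) = -28 - 434 = -462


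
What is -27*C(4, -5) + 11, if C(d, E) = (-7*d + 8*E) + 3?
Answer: 1766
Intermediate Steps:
C(d, E) = 3 - 7*d + 8*E
-27*C(4, -5) + 11 = -27*(3 - 7*4 + 8*(-5)) + 11 = -27*(3 - 28 - 40) + 11 = -27*(-65) + 11 = 1755 + 11 = 1766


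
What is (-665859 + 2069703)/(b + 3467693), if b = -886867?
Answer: 701922/1290413 ≈ 0.54395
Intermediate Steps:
(-665859 + 2069703)/(b + 3467693) = (-665859 + 2069703)/(-886867 + 3467693) = 1403844/2580826 = 1403844*(1/2580826) = 701922/1290413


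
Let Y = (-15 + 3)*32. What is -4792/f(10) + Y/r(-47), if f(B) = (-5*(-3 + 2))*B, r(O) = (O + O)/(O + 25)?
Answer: -218212/1175 ≈ -185.71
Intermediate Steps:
Y = -384 (Y = -12*32 = -384)
r(O) = 2*O/(25 + O) (r(O) = (2*O)/(25 + O) = 2*O/(25 + O))
f(B) = 5*B (f(B) = (-5*(-1))*B = 5*B)
-4792/f(10) + Y/r(-47) = -4792/(5*10) - 384/(2*(-47)/(25 - 47)) = -4792/50 - 384/(2*(-47)/(-22)) = -4792*1/50 - 384/(2*(-47)*(-1/22)) = -2396/25 - 384/47/11 = -2396/25 - 384*11/47 = -2396/25 - 4224/47 = -218212/1175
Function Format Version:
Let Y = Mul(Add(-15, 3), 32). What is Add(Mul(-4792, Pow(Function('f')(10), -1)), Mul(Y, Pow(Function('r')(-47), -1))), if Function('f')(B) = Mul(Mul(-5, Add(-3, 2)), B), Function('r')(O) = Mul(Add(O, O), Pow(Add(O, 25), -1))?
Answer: Rational(-218212, 1175) ≈ -185.71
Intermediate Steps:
Y = -384 (Y = Mul(-12, 32) = -384)
Function('r')(O) = Mul(2, O, Pow(Add(25, O), -1)) (Function('r')(O) = Mul(Mul(2, O), Pow(Add(25, O), -1)) = Mul(2, O, Pow(Add(25, O), -1)))
Function('f')(B) = Mul(5, B) (Function('f')(B) = Mul(Mul(-5, -1), B) = Mul(5, B))
Add(Mul(-4792, Pow(Function('f')(10), -1)), Mul(Y, Pow(Function('r')(-47), -1))) = Add(Mul(-4792, Pow(Mul(5, 10), -1)), Mul(-384, Pow(Mul(2, -47, Pow(Add(25, -47), -1)), -1))) = Add(Mul(-4792, Pow(50, -1)), Mul(-384, Pow(Mul(2, -47, Pow(-22, -1)), -1))) = Add(Mul(-4792, Rational(1, 50)), Mul(-384, Pow(Mul(2, -47, Rational(-1, 22)), -1))) = Add(Rational(-2396, 25), Mul(-384, Pow(Rational(47, 11), -1))) = Add(Rational(-2396, 25), Mul(-384, Rational(11, 47))) = Add(Rational(-2396, 25), Rational(-4224, 47)) = Rational(-218212, 1175)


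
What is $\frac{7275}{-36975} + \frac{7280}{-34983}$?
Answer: $- \frac{537107}{1326663} \approx -0.40486$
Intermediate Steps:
$\frac{7275}{-36975} + \frac{7280}{-34983} = 7275 \left(- \frac{1}{36975}\right) + 7280 \left(- \frac{1}{34983}\right) = - \frac{97}{493} - \frac{560}{2691} = - \frac{537107}{1326663}$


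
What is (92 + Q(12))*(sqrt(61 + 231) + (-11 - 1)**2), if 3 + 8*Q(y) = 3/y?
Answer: 26397/2 + 2933*sqrt(73)/16 ≈ 14765.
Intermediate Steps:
Q(y) = -3/8 + 3/(8*y) (Q(y) = -3/8 + (3/y)/8 = -3/8 + 3/(8*y))
(92 + Q(12))*(sqrt(61 + 231) + (-11 - 1)**2) = (92 + (3/8)*(1 - 1*12)/12)*(sqrt(61 + 231) + (-11 - 1)**2) = (92 + (3/8)*(1/12)*(1 - 12))*(sqrt(292) + (-12)**2) = (92 + (3/8)*(1/12)*(-11))*(2*sqrt(73) + 144) = (92 - 11/32)*(144 + 2*sqrt(73)) = 2933*(144 + 2*sqrt(73))/32 = 26397/2 + 2933*sqrt(73)/16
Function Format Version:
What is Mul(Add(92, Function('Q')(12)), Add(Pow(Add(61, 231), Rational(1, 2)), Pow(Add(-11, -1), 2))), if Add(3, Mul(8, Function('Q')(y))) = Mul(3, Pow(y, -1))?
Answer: Add(Rational(26397, 2), Mul(Rational(2933, 16), Pow(73, Rational(1, 2)))) ≈ 14765.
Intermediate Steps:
Function('Q')(y) = Add(Rational(-3, 8), Mul(Rational(3, 8), Pow(y, -1))) (Function('Q')(y) = Add(Rational(-3, 8), Mul(Rational(1, 8), Mul(3, Pow(y, -1)))) = Add(Rational(-3, 8), Mul(Rational(3, 8), Pow(y, -1))))
Mul(Add(92, Function('Q')(12)), Add(Pow(Add(61, 231), Rational(1, 2)), Pow(Add(-11, -1), 2))) = Mul(Add(92, Mul(Rational(3, 8), Pow(12, -1), Add(1, Mul(-1, 12)))), Add(Pow(Add(61, 231), Rational(1, 2)), Pow(Add(-11, -1), 2))) = Mul(Add(92, Mul(Rational(3, 8), Rational(1, 12), Add(1, -12))), Add(Pow(292, Rational(1, 2)), Pow(-12, 2))) = Mul(Add(92, Mul(Rational(3, 8), Rational(1, 12), -11)), Add(Mul(2, Pow(73, Rational(1, 2))), 144)) = Mul(Add(92, Rational(-11, 32)), Add(144, Mul(2, Pow(73, Rational(1, 2))))) = Mul(Rational(2933, 32), Add(144, Mul(2, Pow(73, Rational(1, 2))))) = Add(Rational(26397, 2), Mul(Rational(2933, 16), Pow(73, Rational(1, 2))))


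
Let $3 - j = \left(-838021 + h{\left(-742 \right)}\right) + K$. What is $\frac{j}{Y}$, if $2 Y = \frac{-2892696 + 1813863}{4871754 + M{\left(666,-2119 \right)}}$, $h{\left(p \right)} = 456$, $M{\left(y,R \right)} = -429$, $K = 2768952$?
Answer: $\frac{128005430800}{7339} \approx 1.7442 \cdot 10^{7}$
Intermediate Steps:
$j = -1931384$ ($j = 3 - \left(\left(-838021 + 456\right) + 2768952\right) = 3 - \left(-837565 + 2768952\right) = 3 - 1931387 = -1931384$)
$Y = - \frac{359611}{3247550}$ ($Y = \frac{\left(-2892696 + 1813863\right) \frac{1}{4871754 - 429}}{2} = \frac{\left(-1078833\right) \frac{1}{4871325}}{2} = \frac{1}{2} \left(- \frac{359611}{1623775}\right) = - \frac{359611}{3247550} \approx -0.11073$)
$\frac{j}{Y} = - \frac{1931384}{- \frac{359611}{3247550}} = \left(-1931384\right) \left(- \frac{3247550}{359611}\right) = \frac{128005430800}{7339}$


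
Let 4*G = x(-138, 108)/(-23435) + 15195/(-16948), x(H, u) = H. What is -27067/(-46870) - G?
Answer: 1271219033/1588705520 ≈ 0.80016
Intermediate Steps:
G = -353756001/1588705520 (G = (-138/(-23435) + 15195/(-16948))/4 = (-138*(-1/23435) + 15195*(-1/16948))/4 = (138/23435 - 15195/16948)/4 = (¼)*(-353756001/397176380) = -353756001/1588705520 ≈ -0.22267)
-27067/(-46870) - G = -27067/(-46870) - 1*(-353756001/1588705520) = -27067*(-1/46870) + 353756001/1588705520 = 27067/46870 + 353756001/1588705520 = 1271219033/1588705520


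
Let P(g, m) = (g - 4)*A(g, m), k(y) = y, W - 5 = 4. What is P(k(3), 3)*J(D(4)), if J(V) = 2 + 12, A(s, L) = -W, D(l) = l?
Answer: 126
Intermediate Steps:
W = 9 (W = 5 + 4 = 9)
A(s, L) = -9 (A(s, L) = -1*9 = -9)
P(g, m) = 36 - 9*g (P(g, m) = (g - 4)*(-9) = (-4 + g)*(-9) = 36 - 9*g)
J(V) = 14
P(k(3), 3)*J(D(4)) = (36 - 9*3)*14 = (36 - 27)*14 = 9*14 = 126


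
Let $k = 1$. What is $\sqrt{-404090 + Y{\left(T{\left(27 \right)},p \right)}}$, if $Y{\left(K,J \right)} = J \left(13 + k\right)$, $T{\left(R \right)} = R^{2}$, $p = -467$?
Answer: $2 i \sqrt{102657} \approx 640.8 i$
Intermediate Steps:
$Y{\left(K,J \right)} = 14 J$ ($Y{\left(K,J \right)} = J \left(13 + 1\right) = J 14 = 14 J$)
$\sqrt{-404090 + Y{\left(T{\left(27 \right)},p \right)}} = \sqrt{-404090 + 14 \left(-467\right)} = \sqrt{-404090 - 6538} = \sqrt{-410628} = 2 i \sqrt{102657}$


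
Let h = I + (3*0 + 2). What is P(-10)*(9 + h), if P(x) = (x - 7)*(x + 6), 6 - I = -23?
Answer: 2720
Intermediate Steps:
I = 29 (I = 6 - 1*(-23) = 6 + 23 = 29)
P(x) = (-7 + x)*(6 + x)
h = 31 (h = 29 + (3*0 + 2) = 29 + (0 + 2) = 29 + 2 = 31)
P(-10)*(9 + h) = (-42 + (-10)² - 1*(-10))*(9 + 31) = (-42 + 100 + 10)*40 = 68*40 = 2720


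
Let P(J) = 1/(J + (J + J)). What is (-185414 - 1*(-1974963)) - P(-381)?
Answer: 2045454508/1143 ≈ 1.7895e+6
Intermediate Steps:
P(J) = 1/(3*J) (P(J) = 1/(J + 2*J) = 1/(3*J))
(-185414 - 1*(-1974963)) - P(-381) = (-185414 - 1*(-1974963)) - 1/(3*(-381)) = (-185414 + 1974963) - (-1)/(3*381) = 1789549 - 1*(-1/1143) = 1789549 + 1/1143 = 2045454508/1143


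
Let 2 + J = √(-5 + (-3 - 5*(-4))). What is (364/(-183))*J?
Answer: 728/183 - 728*√3/183 ≈ -2.9122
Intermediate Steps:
J = -2 + 2*√3 (J = -2 + √(-5 + (-3 - 5*(-4))) = -2 + √(-5 + (-3 + 20)) = -2 + √(-5 + 17) = -2 + √12 = -2 + 2*√3 ≈ 1.4641)
(364/(-183))*J = (364/(-183))*(-2 + 2*√3) = (364*(-1/183))*(-2 + 2*√3) = -364*(-2 + 2*√3)/183 = 728/183 - 728*√3/183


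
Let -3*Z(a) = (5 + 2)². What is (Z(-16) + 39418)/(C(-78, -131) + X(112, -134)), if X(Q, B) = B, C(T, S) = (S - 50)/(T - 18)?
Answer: -3782560/12683 ≈ -298.24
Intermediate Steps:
C(T, S) = (-50 + S)/(-18 + T)
Z(a) = -49/3 (Z(a) = -(5 + 2)²/3 = -⅓*7² = -⅓*49 = -49/3)
(Z(-16) + 39418)/(C(-78, -131) + X(112, -134)) = (-49/3 + 39418)/((-50 - 131)/(-18 - 78) - 134) = 118205/(3*(-181/(-96) - 134)) = 118205/(3*(-1/96*(-181) - 134)) = 118205/(3*(181/96 - 134)) = 118205/(3*(-12683/96)) = (118205/3)*(-96/12683) = -3782560/12683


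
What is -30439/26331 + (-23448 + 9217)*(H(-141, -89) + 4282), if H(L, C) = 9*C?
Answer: -1304388031180/26331 ≈ -4.9538e+7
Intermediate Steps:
-30439/26331 + (-23448 + 9217)*(H(-141, -89) + 4282) = -30439/26331 + (-23448 + 9217)*(9*(-89) + 4282) = -30439*1/26331 - 14231*(-801 + 4282) = -30439/26331 - 14231*3481 = -30439/26331 - 49538111 = -1304388031180/26331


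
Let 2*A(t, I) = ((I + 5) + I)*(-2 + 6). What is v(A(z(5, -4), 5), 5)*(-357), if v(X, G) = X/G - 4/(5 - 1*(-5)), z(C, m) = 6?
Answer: -9996/5 ≈ -1999.2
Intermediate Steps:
A(t, I) = 10 + 4*I (A(t, I) = (((I + 5) + I)*(-2 + 6))/2 = (((5 + I) + I)*4)/2 = ((5 + 2*I)*4)/2 = (20 + 8*I)/2 = 10 + 4*I)
v(X, G) = -⅖ + X/G (v(X, G) = X/G - 4/(5 + 5) = X/G - 4/10 = X/G - 4*⅒ = X/G - ⅖ = -⅖ + X/G)
v(A(z(5, -4), 5), 5)*(-357) = (-⅖ + (10 + 4*5)/5)*(-357) = (-⅖ + (10 + 20)*(⅕))*(-357) = (-⅖ + 30*(⅕))*(-357) = (-⅖ + 6)*(-357) = (28/5)*(-357) = -9996/5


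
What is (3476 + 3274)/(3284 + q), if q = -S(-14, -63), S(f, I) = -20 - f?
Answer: 675/329 ≈ 2.0517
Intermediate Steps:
q = 6 (q = -(-20 - 1*(-14)) = -(-20 + 14) = -1*(-6) = 6)
(3476 + 3274)/(3284 + q) = (3476 + 3274)/(3284 + 6) = 6750/3290 = 6750*(1/3290) = 675/329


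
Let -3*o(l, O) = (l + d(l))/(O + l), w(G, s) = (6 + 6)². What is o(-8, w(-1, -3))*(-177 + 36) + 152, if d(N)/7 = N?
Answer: 2208/17 ≈ 129.88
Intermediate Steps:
d(N) = 7*N
w(G, s) = 144 (w(G, s) = 12² = 144)
o(l, O) = -8*l/(3*(O + l)) (o(l, O) = -(l + 7*l)/(3*(O + l)) = -8*l/(3*(O + l)))
o(-8, w(-1, -3))*(-177 + 36) + 152 = (-8*(-8)/(3*144 + 3*(-8)))*(-177 + 36) + 152 = -8*(-8)/(432 - 24)*(-141) + 152 = -8*(-8)/408*(-141) + 152 = -8*(-8)*1/408*(-141) + 152 = (8/51)*(-141) + 152 = -376/17 + 152 = 2208/17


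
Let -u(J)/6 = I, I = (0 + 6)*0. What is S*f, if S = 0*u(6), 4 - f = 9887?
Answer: 0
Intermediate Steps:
f = -9883 (f = 4 - 1*9887 = 4 - 9887 = -9883)
I = 0 (I = 6*0 = 0)
u(J) = 0 (u(J) = -6*0 = 0)
S = 0 (S = 0*0 = 0)
S*f = 0*(-9883) = 0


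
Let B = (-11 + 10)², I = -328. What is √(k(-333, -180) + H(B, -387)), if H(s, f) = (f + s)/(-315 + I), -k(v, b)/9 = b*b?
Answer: I*√120561480202/643 ≈ 540.0*I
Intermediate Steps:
k(v, b) = -9*b² (k(v, b) = -9*b*b = -9*b²)
B = 1 (B = (-1)² = 1)
H(s, f) = -f/643 - s/643 (H(s, f) = (f + s)/(-315 - 328) = (f + s)/(-643) = (f + s)*(-1/643) = -f/643 - s/643)
√(k(-333, -180) + H(B, -387)) = √(-9*(-180)² + (-1/643*(-387) - 1/643*1)) = √(-9*32400 + (387/643 - 1/643)) = √(-291600 + 386/643) = √(-187498414/643) = I*√120561480202/643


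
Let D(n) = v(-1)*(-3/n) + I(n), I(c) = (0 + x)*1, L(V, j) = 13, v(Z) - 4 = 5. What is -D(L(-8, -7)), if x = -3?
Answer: 66/13 ≈ 5.0769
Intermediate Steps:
v(Z) = 9 (v(Z) = 4 + 5 = 9)
I(c) = -3 (I(c) = (0 - 3)*1 = -3*1 = -3)
D(n) = -3 - 27/n (D(n) = 9*(-3/n) - 3 = -27/n - 3 = -3 - 27/n)
-D(L(-8, -7)) = -(-3 - 27/13) = -1*(-66/13) = 66/13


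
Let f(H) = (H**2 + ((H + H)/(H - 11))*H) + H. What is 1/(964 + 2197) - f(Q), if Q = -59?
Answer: -367589494/110635 ≈ -3322.5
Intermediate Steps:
f(H) = H + H**2 + 2*H**2/(-11 + H) (f(H) = (H**2 + ((2*H)/(-11 + H))*H) + H = (H**2 + (2*H/(-11 + H))*H) + H = (H**2 + 2*H**2/(-11 + H)) + H = H + H**2 + 2*H**2/(-11 + H))
1/(964 + 2197) - f(Q) = 1/(964 + 2197) - (-59)*(-11 + (-59)**2 - 8*(-59))/(-11 - 59) = 1/3161 - (-59)*(-11 + 3481 + 472)/(-70) = 1/3161 - (-59)*(-1)*3942/70 = 1/3161 - 1*116289/35 = 1/3161 - 116289/35 = -367589494/110635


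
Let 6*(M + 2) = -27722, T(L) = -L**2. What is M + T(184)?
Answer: -115435/3 ≈ -38478.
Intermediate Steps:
M = -13867/3 (M = -2 + (1/6)*(-27722) = -2 - 13861/3 = -13867/3 ≈ -4622.3)
M + T(184) = -13867/3 - 1*184**2 = -13867/3 - 1*33856 = -13867/3 - 33856 = -115435/3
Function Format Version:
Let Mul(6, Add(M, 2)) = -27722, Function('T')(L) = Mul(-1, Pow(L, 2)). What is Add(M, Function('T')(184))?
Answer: Rational(-115435, 3) ≈ -38478.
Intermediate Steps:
M = Rational(-13867, 3) (M = Add(-2, Mul(Rational(1, 6), -27722)) = Add(-2, Rational(-13861, 3)) = Rational(-13867, 3) ≈ -4622.3)
Add(M, Function('T')(184)) = Add(Rational(-13867, 3), Mul(-1, Pow(184, 2))) = Add(Rational(-13867, 3), Mul(-1, 33856)) = Add(Rational(-13867, 3), -33856) = Rational(-115435, 3)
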